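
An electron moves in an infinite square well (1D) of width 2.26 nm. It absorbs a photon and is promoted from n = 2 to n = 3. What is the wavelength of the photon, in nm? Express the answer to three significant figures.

E_1 = h²/(8m_eL²) = 1.180×10^-20 J, so ΔE = (3² − 2²)E_1 = 5.900×10^-20 J.
λ = hc/ΔE = (6.626×10^-34·2.998×10^8)/5.900×10^-20 = 3.37×10^-6 m = 3.37×10^3 nm.

λ = 3.37×10^3 nm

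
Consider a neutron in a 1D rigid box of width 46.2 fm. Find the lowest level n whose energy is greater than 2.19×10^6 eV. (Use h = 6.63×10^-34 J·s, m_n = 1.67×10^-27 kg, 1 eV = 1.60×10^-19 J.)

E_1 = h²/(8m_nL²) = 1.541×10^-14 J = 9.631×10^4 eV.
Need n² > 2.19×10^6/9.631×10^4 = 22.74, i.e. n > 4.769.
The smallest integer satisfying this is n = 5.

n = 5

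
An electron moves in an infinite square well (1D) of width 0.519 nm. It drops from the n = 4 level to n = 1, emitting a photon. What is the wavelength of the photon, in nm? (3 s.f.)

E_1 = h²/(8m_eL²) = 2.237×10^-19 J, so ΔE = (4² − 1²)E_1 = 3.356×10^-18 J.
λ = hc/ΔE = (6.626×10^-34·2.998×10^8)/3.356×10^-18 = 5.92×10^-8 m = 59.2 nm.

λ = 59.2 nm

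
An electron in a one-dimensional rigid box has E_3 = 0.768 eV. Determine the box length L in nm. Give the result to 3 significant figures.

L = 2.10 nm

From E_n = n²h²/(8m_eL²), L = n·h/√(8m_eE_n).
E_3 = 0.768 eV = 1.230×10^-19 J, so L = 3·6.626×10^-34/√(8·9.109×10^-31·1.230×10^-19) = 2.10×10^-9 m = 2.10 nm.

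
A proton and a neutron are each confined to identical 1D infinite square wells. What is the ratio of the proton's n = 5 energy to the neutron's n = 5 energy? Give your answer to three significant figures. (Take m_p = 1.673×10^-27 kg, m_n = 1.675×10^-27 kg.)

1.00

E_n ∝ 1/m at fixed n and L, so the ratio is m_n/m_p = 1.675×10^-27/1.673×10^-27 = 1.00.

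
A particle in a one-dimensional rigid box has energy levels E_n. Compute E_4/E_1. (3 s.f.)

E_n ∝ n², so E_4/E_1 = 4²/1² = 16/1 = 16.0.

16.0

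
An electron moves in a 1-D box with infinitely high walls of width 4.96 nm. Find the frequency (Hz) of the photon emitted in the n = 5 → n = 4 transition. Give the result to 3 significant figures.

E_1 = h²/(8m_eL²) = 2.449×10^-21 J and ΔE = (5² − 4²)E_1 = 2.204×10^-20 J.
f = ΔE/h = 2.204×10^-20/6.626×10^-34 = 3.33×10^13 Hz.

f = 3.33×10^13 Hz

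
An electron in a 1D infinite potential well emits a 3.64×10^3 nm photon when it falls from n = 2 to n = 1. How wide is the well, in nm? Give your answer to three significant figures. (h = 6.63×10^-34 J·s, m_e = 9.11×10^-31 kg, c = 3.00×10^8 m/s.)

The photon carries ΔE = hc/λ = 6.63×10^-34·3.00×10^8/3.64×10^-6 m = 5.464×10^-20 J.
Since ΔE = (2² − 1²)E_1, E_1 = 1.821×10^-20 J, and L = h/√(8m_eE_1) = 1.82×10^-9 m = 1.82 nm.

L = 1.82 nm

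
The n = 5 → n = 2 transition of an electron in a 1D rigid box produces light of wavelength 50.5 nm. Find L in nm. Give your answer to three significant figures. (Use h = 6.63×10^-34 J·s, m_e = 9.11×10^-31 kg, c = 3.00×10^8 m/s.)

The photon carries ΔE = hc/λ = 6.63×10^-34·3.00×10^8/5.05×10^-8 m = 3.939×10^-18 J.
Since ΔE = (5² − 2²)E_1, E_1 = 1.876×10^-19 J, and L = h/√(8m_eE_1) = 5.67×10^-10 m = 0.567 nm.

L = 0.567 nm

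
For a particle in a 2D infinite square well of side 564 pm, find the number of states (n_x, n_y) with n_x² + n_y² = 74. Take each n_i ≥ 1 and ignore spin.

degeneracy = 2

The level has n_x² + n_y² = 74. The ordered positive-integer solutions are (5, 7), (7, 5).
That gives 2 states.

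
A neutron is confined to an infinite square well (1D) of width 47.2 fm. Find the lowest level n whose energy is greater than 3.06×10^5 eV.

n = 2

E_1 = h²/(8m_nL²) = 1.471×10^-14 J = 9.182×10^4 eV.
Need n² > 3.06×10^5/9.182×10^4 = 3.333, i.e. n > 1.826.
The smallest integer satisfying this is n = 2.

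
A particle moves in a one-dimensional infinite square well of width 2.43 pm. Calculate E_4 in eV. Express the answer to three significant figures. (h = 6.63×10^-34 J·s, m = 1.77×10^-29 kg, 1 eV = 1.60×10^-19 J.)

For an infinite well E_n = n²h²/(8mL²), so E_1 = h²/(8mL²) = (6.63×10^-34)²/(8·1.77×10^-29·(2.43×10^-12 m)²) = 5.257×10^-16 J.
Then E_4 = 4²·E_1 = 16·5.257×10^-16 J = 8.411×10^-15 J.
Converting, E_4 = 8.411×10^-15 J / (1.60×10^-19 J/eV) = 5.26×10^4 eV.

E_4 = 5.26×10^4 eV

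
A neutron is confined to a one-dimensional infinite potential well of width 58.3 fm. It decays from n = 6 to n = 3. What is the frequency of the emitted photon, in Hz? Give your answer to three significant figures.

f = 3.93×10^20 Hz

E_1 = h²/(8m_nL²) = 9.640×10^-15 J and ΔE = (6² − 3²)E_1 = 2.603×10^-13 J.
f = ΔE/h = 2.603×10^-13/6.626×10^-34 = 3.93×10^20 Hz.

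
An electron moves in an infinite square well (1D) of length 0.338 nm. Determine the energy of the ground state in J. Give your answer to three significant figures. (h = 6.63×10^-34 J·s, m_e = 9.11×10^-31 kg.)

For an infinite well E_n = n²h²/(8m_eL²), so E_1 = h²/(8m_eL²) = (6.63×10^-34)²/(8·9.11×10^-31·(3.38×10^-10 m)²) = 5.279×10^-19 J.

E_1 = 5.28×10^-19 J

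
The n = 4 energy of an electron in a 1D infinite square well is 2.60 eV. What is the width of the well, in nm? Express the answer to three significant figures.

From E_n = n²h²/(8m_eL²), L = n·h/√(8m_eE_n).
E_4 = 2.60 eV = 4.165×10^-19 J, so L = 4·6.626×10^-34/√(8·9.109×10^-31·4.165×10^-19) = 1.52×10^-9 m = 1.52 nm.

L = 1.52 nm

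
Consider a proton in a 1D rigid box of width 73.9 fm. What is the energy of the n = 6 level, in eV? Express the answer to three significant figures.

For an infinite well E_n = n²h²/(8m_pL²), so E_1 = h²/(8m_pL²) = (6.626×10^-34)²/(8·1.673×10^-27·(7.39×10^-14 m)²) = 6.007×10^-15 J.
Then E_6 = 6²·E_1 = 36·6.007×10^-15 J = 2.163×10^-13 J.
Converting, E_6 = 2.163×10^-13 J / (1.602×10^-19 J/eV) = 1.35×10^6 eV.

E_6 = 1.35×10^6 eV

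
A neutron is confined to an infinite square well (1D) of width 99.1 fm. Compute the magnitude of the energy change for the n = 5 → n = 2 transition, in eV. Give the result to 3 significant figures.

|ΔE| = 4.37×10^5 eV

E_1 = h²/(8m_nL²) = 3.336×10^-15 J.
|ΔE| = |5² − 2²|·E_1 = 21·3.336×10^-15 J = 7.006×10^-14 J = 4.37×10^5 eV.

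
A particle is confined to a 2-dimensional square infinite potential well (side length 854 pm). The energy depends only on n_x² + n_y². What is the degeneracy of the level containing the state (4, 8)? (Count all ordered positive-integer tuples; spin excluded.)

The level has n_x² + n_y² = 80. The ordered positive-integer solutions are (4, 8), (8, 4).
That gives 2 states.

degeneracy = 2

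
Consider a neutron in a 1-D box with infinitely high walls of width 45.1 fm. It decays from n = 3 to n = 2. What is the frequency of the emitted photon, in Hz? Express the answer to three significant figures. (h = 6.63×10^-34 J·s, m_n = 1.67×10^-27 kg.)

f = 1.22×10^20 Hz

E_1 = h²/(8m_nL²) = 1.618×10^-14 J and ΔE = (3² − 2²)E_1 = 8.090×10^-14 J.
f = ΔE/h = 8.090×10^-14/6.63×10^-34 = 1.22×10^20 Hz.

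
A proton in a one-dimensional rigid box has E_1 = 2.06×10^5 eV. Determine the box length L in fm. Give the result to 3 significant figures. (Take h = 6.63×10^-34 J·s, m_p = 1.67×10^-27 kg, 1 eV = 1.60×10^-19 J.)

L = 31.6 fm

From E_n = n²h²/(8m_pL²), L = n·h/√(8m_pE_n).
E_1 = 2.06×10^5 eV = 3.296×10^-14 J, so L = 1·6.63×10^-34/√(8·1.67×10^-27·3.296×10^-14) = 3.16×10^-14 m = 31.6 fm.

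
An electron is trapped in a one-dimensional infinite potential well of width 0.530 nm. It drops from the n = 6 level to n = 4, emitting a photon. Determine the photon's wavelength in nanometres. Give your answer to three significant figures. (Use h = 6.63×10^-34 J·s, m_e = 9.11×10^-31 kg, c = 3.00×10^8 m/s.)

E_1 = h²/(8m_eL²) = 2.147×10^-19 J, so ΔE = (6² − 4²)E_1 = 4.294×10^-18 J.
λ = hc/ΔE = (6.63×10^-34·3.00×10^8)/4.294×10^-18 = 4.63×10^-8 m = 46.3 nm.

λ = 46.3 nm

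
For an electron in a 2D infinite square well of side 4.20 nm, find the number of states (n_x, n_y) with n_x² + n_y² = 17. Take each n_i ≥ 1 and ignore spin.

The level has n_x² + n_y² = 17. The ordered positive-integer solutions are (1, 4), (4, 1).
That gives 2 states.

degeneracy = 2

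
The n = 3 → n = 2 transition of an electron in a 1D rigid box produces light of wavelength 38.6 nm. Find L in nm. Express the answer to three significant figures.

L = 0.242 nm

The photon carries ΔE = hc/λ = 6.626×10^-34·2.998×10^8/3.86×10^-8 m = 5.146×10^-18 J.
Since ΔE = (3² − 2²)E_1, E_1 = 1.029×10^-18 J, and L = h/√(8m_eE_1) = 2.42×10^-10 m = 0.242 nm.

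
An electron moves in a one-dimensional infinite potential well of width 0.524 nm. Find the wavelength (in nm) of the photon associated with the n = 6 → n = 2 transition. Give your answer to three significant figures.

E_1 = h²/(8m_eL²) = 2.194×10^-19 J, so ΔE = (6² − 2²)E_1 = 7.021×10^-18 J.
λ = hc/ΔE = (6.626×10^-34·2.998×10^8)/7.021×10^-18 = 2.83×10^-8 m = 28.3 nm.

λ = 28.3 nm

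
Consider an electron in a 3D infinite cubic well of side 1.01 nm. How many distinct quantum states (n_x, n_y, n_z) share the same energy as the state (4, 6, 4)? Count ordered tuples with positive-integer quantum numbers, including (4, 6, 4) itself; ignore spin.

The level has n_x² + n_y² + n_z² = 68. The ordered positive-integer solutions are (4, 4, 6), (4, 6, 4), (6, 4, 4).
That gives 3 states.

degeneracy = 3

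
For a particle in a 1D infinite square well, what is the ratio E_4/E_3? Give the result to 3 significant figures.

1.78

E_n ∝ n², so E_4/E_3 = 4²/3² = 16/9 = 1.78.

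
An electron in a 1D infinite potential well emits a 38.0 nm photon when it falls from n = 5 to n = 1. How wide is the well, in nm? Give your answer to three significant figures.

L = 0.526 nm

The photon carries ΔE = hc/λ = 6.626×10^-34·2.998×10^8/3.80×10^-8 m = 5.228×10^-18 J.
Since ΔE = (5² − 1²)E_1, E_1 = 2.178×10^-19 J, and L = h/√(8m_eE_1) = 5.26×10^-10 m = 0.526 nm.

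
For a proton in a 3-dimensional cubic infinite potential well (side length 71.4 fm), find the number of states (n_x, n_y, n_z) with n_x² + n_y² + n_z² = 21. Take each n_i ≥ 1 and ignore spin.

degeneracy = 6

The level has n_x² + n_y² + n_z² = 21. The ordered positive-integer solutions are (1, 2, 4), (1, 4, 2), (2, 1, 4), (2, 4, 1), (4, 1, 2), (4, 2, 1).
That gives 6 states.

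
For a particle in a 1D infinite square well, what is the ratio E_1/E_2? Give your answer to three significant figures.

E_n ∝ n², so E_1/E_2 = 1²/2² = 1/4 = 0.250.

0.250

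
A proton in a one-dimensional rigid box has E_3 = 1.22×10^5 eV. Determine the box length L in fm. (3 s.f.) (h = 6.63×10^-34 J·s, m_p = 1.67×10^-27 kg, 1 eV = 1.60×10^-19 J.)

L = 123 fm

From E_n = n²h²/(8m_pL²), L = n·h/√(8m_pE_n).
E_3 = 1.22×10^5 eV = 1.952×10^-14 J, so L = 3·6.63×10^-34/√(8·1.67×10^-27·1.952×10^-14) = 1.23×10^-13 m = 123 fm.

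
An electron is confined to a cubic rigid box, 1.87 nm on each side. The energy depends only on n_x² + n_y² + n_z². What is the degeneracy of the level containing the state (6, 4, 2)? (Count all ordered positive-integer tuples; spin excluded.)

degeneracy = 6

The level has n_x² + n_y² + n_z² = 56. The ordered positive-integer solutions are (2, 4, 6), (2, 6, 4), (4, 2, 6), (4, 6, 2), (6, 2, 4), (6, 4, 2).
That gives 6 states.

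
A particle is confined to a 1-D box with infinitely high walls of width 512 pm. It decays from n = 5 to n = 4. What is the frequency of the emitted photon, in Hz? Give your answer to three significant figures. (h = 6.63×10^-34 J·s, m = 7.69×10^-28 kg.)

f = 3.70×10^12 Hz

E_1 = h²/(8mL²) = 2.726×10^-22 J and ΔE = (5² − 4²)E_1 = 2.453×10^-21 J.
f = ΔE/h = 2.453×10^-21/6.63×10^-34 = 3.70×10^12 Hz.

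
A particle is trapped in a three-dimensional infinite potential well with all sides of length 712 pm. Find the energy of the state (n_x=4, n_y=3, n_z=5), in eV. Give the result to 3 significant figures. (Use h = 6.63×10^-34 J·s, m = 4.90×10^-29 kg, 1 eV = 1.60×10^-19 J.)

E = 0.691 eV

For a 3D rectangular well E = (h²/8m)·Σ n_i²/L_i² = (6.63×10^-34)²/(8·4.90×10^-29) · [4²/(712 pm)² + 3²/(712 pm)² + 5²/(712 pm)²].
Evaluating gives E = 1.106×10^-19 J = 0.691 eV.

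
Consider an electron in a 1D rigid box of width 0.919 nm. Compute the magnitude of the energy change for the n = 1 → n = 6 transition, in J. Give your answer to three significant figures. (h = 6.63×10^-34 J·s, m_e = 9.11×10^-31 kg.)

E_1 = h²/(8m_eL²) = 7.141×10^-20 J.
|ΔE| = |1² − 6²|·E_1 = 35·7.141×10^-20 J = 2.50×10^-18 J.

|ΔE| = 2.50×10^-18 J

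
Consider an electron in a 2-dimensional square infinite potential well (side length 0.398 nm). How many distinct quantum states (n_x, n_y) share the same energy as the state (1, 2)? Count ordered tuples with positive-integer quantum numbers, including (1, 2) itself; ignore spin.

degeneracy = 2

The level has n_x² + n_y² = 5. The ordered positive-integer solutions are (1, 2), (2, 1).
That gives 2 states.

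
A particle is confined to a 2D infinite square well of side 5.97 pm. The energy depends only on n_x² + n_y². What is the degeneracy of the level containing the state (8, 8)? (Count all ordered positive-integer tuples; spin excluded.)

The level has n_x² + n_y² = 128. The ordered positive-integer solutions are (8, 8).
That gives 1 state.

degeneracy = 1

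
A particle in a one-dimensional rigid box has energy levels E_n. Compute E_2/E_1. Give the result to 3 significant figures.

E_n ∝ n², so E_2/E_1 = 2²/1² = 4/1 = 4.00.

4.00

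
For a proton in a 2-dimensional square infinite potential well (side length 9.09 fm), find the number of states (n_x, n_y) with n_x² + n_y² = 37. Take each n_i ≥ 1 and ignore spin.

The level has n_x² + n_y² = 37. The ordered positive-integer solutions are (1, 6), (6, 1).
That gives 2 states.

degeneracy = 2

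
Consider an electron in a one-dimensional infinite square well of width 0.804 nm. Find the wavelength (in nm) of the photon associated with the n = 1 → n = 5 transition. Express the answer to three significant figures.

E_1 = h²/(8m_eL²) = 9.320×10^-20 J, so ΔE = (5² − 1²)E_1 = 2.237×10^-18 J.
λ = hc/ΔE = (6.626×10^-34·2.998×10^8)/2.237×10^-18 = 8.88×10^-8 m = 88.8 nm.

λ = 88.8 nm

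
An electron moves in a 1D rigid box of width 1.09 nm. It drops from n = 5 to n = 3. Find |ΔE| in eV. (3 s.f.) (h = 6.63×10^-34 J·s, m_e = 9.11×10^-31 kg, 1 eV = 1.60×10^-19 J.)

|ΔE| = 5.08 eV

E_1 = h²/(8m_eL²) = 5.077×10^-20 J.
|ΔE| = |5² − 3²|·E_1 = 16·5.077×10^-20 J = 8.123×10^-19 J = 5.08 eV.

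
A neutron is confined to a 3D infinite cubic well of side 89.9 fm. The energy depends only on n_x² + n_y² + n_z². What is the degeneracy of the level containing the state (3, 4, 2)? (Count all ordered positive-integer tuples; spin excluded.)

The level has n_x² + n_y² + n_z² = 29. The ordered positive-integer solutions are (2, 3, 4), (2, 4, 3), (3, 2, 4), (3, 4, 2), (4, 2, 3), (4, 3, 2).
That gives 6 states.

degeneracy = 6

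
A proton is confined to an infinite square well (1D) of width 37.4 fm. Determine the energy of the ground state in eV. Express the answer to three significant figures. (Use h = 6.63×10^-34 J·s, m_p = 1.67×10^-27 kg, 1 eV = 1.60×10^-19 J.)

For an infinite well E_n = n²h²/(8m_pL²), so E_1 = h²/(8m_pL²) = (6.63×10^-34)²/(8·1.67×10^-27·(3.74×10^-14 m)²) = 2.352×10^-14 J.
Converting, E_1 = 2.352×10^-14 J / (1.60×10^-19 J/eV) = 1.47×10^5 eV.

E_1 = 1.47×10^5 eV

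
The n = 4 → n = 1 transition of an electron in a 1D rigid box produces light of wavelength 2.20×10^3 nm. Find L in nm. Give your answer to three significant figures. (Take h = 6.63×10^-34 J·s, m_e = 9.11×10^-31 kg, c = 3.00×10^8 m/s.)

L = 3.16 nm

The photon carries ΔE = hc/λ = 6.63×10^-34·3.00×10^8/2.20×10^-6 m = 9.041×10^-20 J.
Since ΔE = (4² − 1²)E_1, E_1 = 6.027×10^-21 J, and L = h/√(8m_eE_1) = 3.16×10^-9 m = 3.16 nm.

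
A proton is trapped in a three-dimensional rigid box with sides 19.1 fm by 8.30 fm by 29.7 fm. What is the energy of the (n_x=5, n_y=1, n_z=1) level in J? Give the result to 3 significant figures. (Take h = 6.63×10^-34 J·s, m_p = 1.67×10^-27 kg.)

For a 3D rectangular well E = (h²/8m_p)·Σ n_i²/L_i² = (6.63×10^-34)²/(8·1.67×10^-27) · [5²/(19.1 fm)² + 1²/(8.30 fm)² + 1²/(29.7 fm)²].
Evaluating gives E = 2.77×10^-12 J.

E = 2.77×10^-12 J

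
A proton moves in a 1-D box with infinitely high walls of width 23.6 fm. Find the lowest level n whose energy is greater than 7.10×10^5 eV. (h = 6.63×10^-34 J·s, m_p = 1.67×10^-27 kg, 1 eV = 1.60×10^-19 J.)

n = 2

E_1 = h²/(8m_pL²) = 5.907×10^-14 J = 3.692×10^5 eV.
Need n² > 7.10×10^5/3.692×10^5 = 1.923, i.e. n > 1.387.
The smallest integer satisfying this is n = 2.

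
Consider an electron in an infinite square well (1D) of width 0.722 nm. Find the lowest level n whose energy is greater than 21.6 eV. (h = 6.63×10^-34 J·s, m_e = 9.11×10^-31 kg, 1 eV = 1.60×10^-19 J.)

E_1 = h²/(8m_eL²) = 1.157×10^-19 J = 0.7231 eV.
Need n² > 21.6/0.7231 = 29.87, i.e. n > 5.465.
The smallest integer satisfying this is n = 6.

n = 6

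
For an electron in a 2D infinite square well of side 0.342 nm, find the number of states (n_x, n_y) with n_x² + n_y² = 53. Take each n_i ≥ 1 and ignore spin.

The level has n_x² + n_y² = 53. The ordered positive-integer solutions are (2, 7), (7, 2).
That gives 2 states.

degeneracy = 2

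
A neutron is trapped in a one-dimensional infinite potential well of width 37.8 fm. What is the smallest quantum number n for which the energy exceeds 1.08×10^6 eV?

n = 3

E_1 = h²/(8m_nL²) = 2.293×10^-14 J = 1.431×10^5 eV.
Need n² > 1.08×10^6/1.431×10^5 = 7.547, i.e. n > 2.747.
The smallest integer satisfying this is n = 3.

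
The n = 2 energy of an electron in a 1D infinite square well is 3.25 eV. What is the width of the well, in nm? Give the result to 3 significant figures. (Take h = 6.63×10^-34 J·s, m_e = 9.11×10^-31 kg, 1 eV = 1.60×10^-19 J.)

From E_n = n²h²/(8m_eL²), L = n·h/√(8m_eE_n).
E_2 = 3.25 eV = 5.200×10^-19 J, so L = 2·6.63×10^-34/√(8·9.11×10^-31·5.200×10^-19) = 6.81×10^-10 m = 0.681 nm.

L = 0.681 nm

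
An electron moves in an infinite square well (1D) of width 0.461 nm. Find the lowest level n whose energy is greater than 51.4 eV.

E_1 = h²/(8m_eL²) = 2.835×10^-19 J = 1.770 eV.
Need n² > 51.4/1.770 = 29.04, i.e. n > 5.389.
The smallest integer satisfying this is n = 6.

n = 6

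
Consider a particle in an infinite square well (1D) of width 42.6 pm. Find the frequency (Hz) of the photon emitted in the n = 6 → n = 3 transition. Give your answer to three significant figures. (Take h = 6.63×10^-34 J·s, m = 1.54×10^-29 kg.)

f = 8.01×10^16 Hz

E_1 = h²/(8mL²) = 1.966×10^-18 J and ΔE = (6² − 3²)E_1 = 5.308×10^-17 J.
f = ΔE/h = 5.308×10^-17/6.63×10^-34 = 8.01×10^16 Hz.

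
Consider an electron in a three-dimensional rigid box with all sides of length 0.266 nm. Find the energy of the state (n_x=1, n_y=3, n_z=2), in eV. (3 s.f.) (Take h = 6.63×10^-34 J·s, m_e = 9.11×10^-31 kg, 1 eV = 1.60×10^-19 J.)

E = 74.6 eV

For a 3D rectangular well E = (h²/8m_e)·Σ n_i²/L_i² = (6.63×10^-34)²/(8·9.11×10^-31) · [1²/(0.266 nm)² + 3²/(0.266 nm)² + 2²/(0.266 nm)²].
Evaluating gives E = 1.193×10^-17 J = 74.6 eV.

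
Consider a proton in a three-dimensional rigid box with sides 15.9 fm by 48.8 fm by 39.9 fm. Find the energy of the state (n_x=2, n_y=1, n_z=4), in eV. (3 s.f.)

E = 5.38×10^6 eV

For a 3D rectangular well E = (h²/8m_p)·Σ n_i²/L_i² = (6.626×10^-34)²/(8·1.673×10^-27) · [2²/(15.9 fm)² + 1²/(48.8 fm)² + 4²/(39.9 fm)²].
Evaluating gives E = 8.625×10^-13 J = 5.38×10^6 eV.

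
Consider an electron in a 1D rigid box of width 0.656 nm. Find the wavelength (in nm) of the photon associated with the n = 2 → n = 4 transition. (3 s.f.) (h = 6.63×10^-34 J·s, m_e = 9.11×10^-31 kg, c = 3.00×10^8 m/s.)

λ = 118 nm

E_1 = h²/(8m_eL²) = 1.402×10^-19 J, so ΔE = (4² − 2²)E_1 = 1.682×10^-18 J.
λ = hc/ΔE = (6.63×10^-34·3.00×10^8)/1.682×10^-18 = 1.18×10^-7 m = 118 nm.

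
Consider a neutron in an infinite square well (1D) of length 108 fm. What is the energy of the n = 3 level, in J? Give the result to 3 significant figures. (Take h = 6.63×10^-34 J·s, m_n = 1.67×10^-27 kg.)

For an infinite well E_n = n²h²/(8m_nL²), so E_1 = h²/(8m_nL²) = (6.63×10^-34)²/(8·1.67×10^-27·(1.08×10^-13 m)²) = 2.821×10^-15 J.
Then E_3 = 3²·E_1 = 9·2.821×10^-15 J = 2.54×10^-14 J.

E_3 = 2.54×10^-14 J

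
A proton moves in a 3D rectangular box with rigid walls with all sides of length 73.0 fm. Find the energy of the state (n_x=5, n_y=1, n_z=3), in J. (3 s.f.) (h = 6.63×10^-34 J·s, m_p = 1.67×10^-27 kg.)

E = 2.16×10^-13 J

For a 3D rectangular well E = (h²/8m_p)·Σ n_i²/L_i² = (6.63×10^-34)²/(8·1.67×10^-27) · [5²/(73.0 fm)² + 1²/(73.0 fm)² + 3²/(73.0 fm)²].
Evaluating gives E = 2.16×10^-13 J.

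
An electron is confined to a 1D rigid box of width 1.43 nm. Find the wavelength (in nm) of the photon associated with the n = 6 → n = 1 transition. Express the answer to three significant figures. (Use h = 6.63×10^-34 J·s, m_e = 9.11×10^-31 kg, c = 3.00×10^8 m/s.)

E_1 = h²/(8m_eL²) = 2.949×10^-20 J, so ΔE = (6² − 1²)E_1 = 1.032×10^-18 J.
λ = hc/ΔE = (6.63×10^-34·3.00×10^8)/1.032×10^-18 = 1.93×10^-7 m = 193 nm.

λ = 193 nm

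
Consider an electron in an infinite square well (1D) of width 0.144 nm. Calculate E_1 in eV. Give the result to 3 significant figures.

E_1 = 18.1 eV

For an infinite well E_n = n²h²/(8m_eL²), so E_1 = h²/(8m_eL²) = (6.626×10^-34)²/(8·9.109×10^-31·(1.44×10^-10 m)²) = 2.905×10^-18 J.
Converting, E_1 = 2.905×10^-18 J / (1.602×10^-19 J/eV) = 18.1 eV.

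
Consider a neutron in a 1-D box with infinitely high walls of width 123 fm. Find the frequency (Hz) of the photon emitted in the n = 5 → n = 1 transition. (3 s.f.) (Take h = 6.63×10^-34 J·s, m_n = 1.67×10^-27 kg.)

f = 7.87×10^19 Hz

E_1 = h²/(8m_nL²) = 2.175×10^-15 J and ΔE = (5² − 1²)E_1 = 5.220×10^-14 J.
f = ΔE/h = 5.220×10^-14/6.63×10^-34 = 7.87×10^19 Hz.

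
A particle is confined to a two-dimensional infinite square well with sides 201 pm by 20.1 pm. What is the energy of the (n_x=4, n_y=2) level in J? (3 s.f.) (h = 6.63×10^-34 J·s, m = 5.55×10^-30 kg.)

E = 1.02×10^-16 J

For a 2D rectangular well E = (h²/8m)·Σ n_i²/L_i² = (6.63×10^-34)²/(8·5.55×10^-30) · [4²/(201 pm)² + 2²/(20.1 pm)²].
Evaluating gives E = 1.02×10^-16 J.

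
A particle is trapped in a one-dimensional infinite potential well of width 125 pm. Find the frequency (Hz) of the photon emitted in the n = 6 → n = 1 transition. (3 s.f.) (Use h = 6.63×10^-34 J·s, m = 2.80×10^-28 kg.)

f = 6.63×10^14 Hz

E_1 = h²/(8mL²) = 1.256×10^-20 J and ΔE = (6² − 1²)E_1 = 4.396×10^-19 J.
f = ΔE/h = 4.396×10^-19/6.63×10^-34 = 6.63×10^14 Hz.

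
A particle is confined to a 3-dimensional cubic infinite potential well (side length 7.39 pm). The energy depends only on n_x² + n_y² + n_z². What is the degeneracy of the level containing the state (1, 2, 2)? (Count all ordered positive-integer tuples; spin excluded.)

The level has n_x² + n_y² + n_z² = 9. The ordered positive-integer solutions are (1, 2, 2), (2, 1, 2), (2, 2, 1).
That gives 3 states.

degeneracy = 3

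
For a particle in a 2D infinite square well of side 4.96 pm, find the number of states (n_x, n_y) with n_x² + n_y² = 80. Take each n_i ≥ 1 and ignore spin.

degeneracy = 2

The level has n_x² + n_y² = 80. The ordered positive-integer solutions are (4, 8), (8, 4).
That gives 2 states.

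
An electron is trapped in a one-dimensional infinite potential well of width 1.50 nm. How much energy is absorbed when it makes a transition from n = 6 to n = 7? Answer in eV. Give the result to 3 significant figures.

E_1 = h²/(8m_eL²) = 2.678×10^-20 J.
|ΔE| = |6² − 7²|·E_1 = 13·2.678×10^-20 J = 3.481×10^-19 J = 2.17 eV.

|ΔE| = 2.17 eV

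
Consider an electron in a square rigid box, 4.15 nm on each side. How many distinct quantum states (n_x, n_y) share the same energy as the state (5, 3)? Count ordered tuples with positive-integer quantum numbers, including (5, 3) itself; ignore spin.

degeneracy = 2

The level has n_x² + n_y² = 34. The ordered positive-integer solutions are (3, 5), (5, 3).
That gives 2 states.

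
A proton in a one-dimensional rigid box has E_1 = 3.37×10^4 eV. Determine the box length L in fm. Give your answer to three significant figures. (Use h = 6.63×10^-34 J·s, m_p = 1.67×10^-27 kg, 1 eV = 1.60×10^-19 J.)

From E_n = n²h²/(8m_pL²), L = n·h/√(8m_pE_n).
E_1 = 3.37×10^4 eV = 5.392×10^-15 J, so L = 1·6.63×10^-34/√(8·1.67×10^-27·5.392×10^-15) = 7.81×10^-14 m = 78.1 fm.

L = 78.1 fm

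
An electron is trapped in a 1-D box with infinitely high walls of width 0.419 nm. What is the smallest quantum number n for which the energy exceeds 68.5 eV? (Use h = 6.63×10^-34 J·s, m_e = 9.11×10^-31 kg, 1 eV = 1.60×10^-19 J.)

n = 6

E_1 = h²/(8m_eL²) = 3.436×10^-19 J = 2.147 eV.
Need n² > 68.5/2.147 = 31.90, i.e. n > 5.648.
The smallest integer satisfying this is n = 6.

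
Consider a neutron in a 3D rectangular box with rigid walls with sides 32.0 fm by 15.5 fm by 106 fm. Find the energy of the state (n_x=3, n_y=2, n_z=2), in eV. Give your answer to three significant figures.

For a 3D rectangular well E = (h²/8m_n)·Σ n_i²/L_i² = (6.626×10^-34)²/(8·1.675×10^-27) · [3²/(32.0 fm)² + 2²/(15.5 fm)² + 2²/(106 fm)²].
Evaluating gives E = 8.451×10^-13 J = 5.28×10^6 eV.

E = 5.28×10^6 eV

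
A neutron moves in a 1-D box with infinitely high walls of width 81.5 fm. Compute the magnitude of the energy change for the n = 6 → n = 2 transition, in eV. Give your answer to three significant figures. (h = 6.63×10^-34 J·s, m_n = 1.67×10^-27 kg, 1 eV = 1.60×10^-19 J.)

E_1 = h²/(8m_nL²) = 4.953×10^-15 J.
|ΔE| = |6² − 2²|·E_1 = 32·4.953×10^-15 J = 1.585×10^-13 J = 9.91×10^5 eV.

|ΔE| = 9.91×10^5 eV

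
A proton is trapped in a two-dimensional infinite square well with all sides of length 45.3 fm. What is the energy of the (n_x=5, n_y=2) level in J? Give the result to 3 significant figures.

For a 2D rectangular well E = (h²/8m_p)·Σ n_i²/L_i² = (6.626×10^-34)²/(8·1.673×10^-27) · [5²/(45.3 fm)² + 2²/(45.3 fm)²].
Evaluating gives E = 4.64×10^-13 J.

E = 4.64×10^-13 J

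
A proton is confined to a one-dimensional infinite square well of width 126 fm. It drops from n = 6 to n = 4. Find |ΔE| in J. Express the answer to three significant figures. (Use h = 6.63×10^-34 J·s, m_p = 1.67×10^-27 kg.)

|ΔE| = 4.14×10^-14 J

E_1 = h²/(8m_pL²) = 2.072×10^-15 J.
|ΔE| = |6² − 4²|·E_1 = 20·2.072×10^-15 J = 4.14×10^-14 J.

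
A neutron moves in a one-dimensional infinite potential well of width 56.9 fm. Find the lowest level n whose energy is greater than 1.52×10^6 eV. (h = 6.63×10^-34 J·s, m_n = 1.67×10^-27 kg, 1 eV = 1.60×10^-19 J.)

n = 5

E_1 = h²/(8m_nL²) = 1.016×10^-14 J = 6.350×10^4 eV.
Need n² > 1.52×10^6/6.350×10^4 = 23.94, i.e. n > 4.893.
The smallest integer satisfying this is n = 5.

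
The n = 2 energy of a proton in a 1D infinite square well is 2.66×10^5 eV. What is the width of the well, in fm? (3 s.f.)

L = 55.5 fm

From E_n = n²h²/(8m_pL²), L = n·h/√(8m_pE_n).
E_2 = 2.66×10^5 eV = 4.261×10^-14 J, so L = 2·6.626×10^-34/√(8·1.673×10^-27·4.261×10^-14) = 5.55×10^-14 m = 55.5 fm.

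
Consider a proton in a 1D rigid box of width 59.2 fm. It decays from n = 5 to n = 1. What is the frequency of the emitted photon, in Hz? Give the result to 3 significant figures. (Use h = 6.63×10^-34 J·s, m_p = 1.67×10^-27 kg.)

f = 3.40×10^20 Hz

E_1 = h²/(8m_pL²) = 9.388×10^-15 J and ΔE = (5² − 1²)E_1 = 2.253×10^-13 J.
f = ΔE/h = 2.253×10^-13/6.63×10^-34 = 3.40×10^20 Hz.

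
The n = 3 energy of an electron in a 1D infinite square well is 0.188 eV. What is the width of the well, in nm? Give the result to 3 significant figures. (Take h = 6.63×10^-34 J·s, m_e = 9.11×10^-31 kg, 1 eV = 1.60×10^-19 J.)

L = 4.25 nm

From E_n = n²h²/(8m_eL²), L = n·h/√(8m_eE_n).
E_3 = 0.188 eV = 3.008×10^-20 J, so L = 3·6.63×10^-34/√(8·9.11×10^-31·3.008×10^-20) = 4.25×10^-9 m = 4.25 nm.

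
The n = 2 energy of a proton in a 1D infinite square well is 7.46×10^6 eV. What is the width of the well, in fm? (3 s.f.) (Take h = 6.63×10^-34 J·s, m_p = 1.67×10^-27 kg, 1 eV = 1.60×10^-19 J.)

From E_n = n²h²/(8m_pL²), L = n·h/√(8m_pE_n).
E_2 = 7.46×10^6 eV = 1.194×10^-12 J, so L = 2·6.63×10^-34/√(8·1.67×10^-27·1.194×10^-12) = 1.05×10^-14 m = 10.5 fm.

L = 10.5 fm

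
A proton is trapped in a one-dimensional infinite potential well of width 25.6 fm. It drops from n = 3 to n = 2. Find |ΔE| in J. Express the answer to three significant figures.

|ΔE| = 2.50×10^-13 J

E_1 = h²/(8m_pL²) = 5.005×10^-14 J.
|ΔE| = |3² − 2²|·E_1 = 5·5.005×10^-14 J = 2.50×10^-13 J.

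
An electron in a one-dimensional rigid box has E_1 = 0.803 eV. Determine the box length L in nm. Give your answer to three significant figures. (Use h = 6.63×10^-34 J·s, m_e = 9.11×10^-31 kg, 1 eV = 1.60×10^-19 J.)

L = 0.685 nm

From E_n = n²h²/(8m_eL²), L = n·h/√(8m_eE_n).
E_1 = 0.803 eV = 1.285×10^-19 J, so L = 1·6.63×10^-34/√(8·9.11×10^-31·1.285×10^-19) = 6.85×10^-10 m = 0.685 nm.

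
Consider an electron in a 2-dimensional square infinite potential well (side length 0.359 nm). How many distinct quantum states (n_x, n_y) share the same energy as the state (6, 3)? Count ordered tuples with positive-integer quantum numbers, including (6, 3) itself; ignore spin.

degeneracy = 2

The level has n_x² + n_y² = 45. The ordered positive-integer solutions are (3, 6), (6, 3).
That gives 2 states.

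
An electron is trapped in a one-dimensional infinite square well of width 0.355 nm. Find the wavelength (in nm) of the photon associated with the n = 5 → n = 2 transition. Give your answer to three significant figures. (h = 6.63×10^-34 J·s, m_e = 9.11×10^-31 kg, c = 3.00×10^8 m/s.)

E_1 = h²/(8m_eL²) = 4.786×10^-19 J, so ΔE = (5² − 2²)E_1 = 1.005×10^-17 J.
λ = hc/ΔE = (6.63×10^-34·3.00×10^8)/1.005×10^-17 = 1.98×10^-8 m = 19.8 nm.

λ = 19.8 nm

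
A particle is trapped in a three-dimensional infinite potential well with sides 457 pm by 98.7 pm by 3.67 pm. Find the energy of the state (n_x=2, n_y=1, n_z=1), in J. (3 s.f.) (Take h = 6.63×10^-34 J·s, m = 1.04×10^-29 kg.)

E = 3.93×10^-16 J

For a 3D rectangular well E = (h²/8m)·Σ n_i²/L_i² = (6.63×10^-34)²/(8·1.04×10^-29) · [2²/(457 pm)² + 1²/(98.7 pm)² + 1²/(3.67 pm)²].
Evaluating gives E = 3.93×10^-16 J.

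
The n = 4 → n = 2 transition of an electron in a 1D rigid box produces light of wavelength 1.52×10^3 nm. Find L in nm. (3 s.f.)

L = 2.35 nm

The photon carries ΔE = hc/λ = 6.626×10^-34·2.998×10^8/1.52×10^-6 m = 1.307×10^-19 J.
Since ΔE = (4² − 2²)E_1, E_1 = 1.089×10^-20 J, and L = h/√(8m_eE_1) = 2.35×10^-9 m = 2.35 nm.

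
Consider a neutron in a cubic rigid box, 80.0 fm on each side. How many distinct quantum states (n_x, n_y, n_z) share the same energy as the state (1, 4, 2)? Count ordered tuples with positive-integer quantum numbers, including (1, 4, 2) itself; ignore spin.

degeneracy = 6

The level has n_x² + n_y² + n_z² = 21. The ordered positive-integer solutions are (1, 2, 4), (1, 4, 2), (2, 1, 4), (2, 4, 1), (4, 1, 2), (4, 2, 1).
That gives 6 states.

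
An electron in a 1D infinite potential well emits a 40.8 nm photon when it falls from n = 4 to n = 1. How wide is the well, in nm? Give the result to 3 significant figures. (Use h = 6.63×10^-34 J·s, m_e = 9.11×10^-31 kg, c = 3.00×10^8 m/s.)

The photon carries ΔE = hc/λ = 6.63×10^-34·3.00×10^8/4.08×10^-8 m = 4.875×10^-18 J.
Since ΔE = (4² − 1²)E_1, E_1 = 3.250×10^-19 J, and L = h/√(8m_eE_1) = 4.31×10^-10 m = 0.431 nm.

L = 0.431 nm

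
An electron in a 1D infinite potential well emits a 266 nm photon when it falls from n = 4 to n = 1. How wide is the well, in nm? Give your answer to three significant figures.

L = 1.10 nm

The photon carries ΔE = hc/λ = 6.626×10^-34·2.998×10^8/2.66×10^-7 m = 7.468×10^-19 J.
Since ΔE = (4² − 1²)E_1, E_1 = 4.979×10^-20 J, and L = h/√(8m_eE_1) = 1.10×10^-9 m = 1.10 nm.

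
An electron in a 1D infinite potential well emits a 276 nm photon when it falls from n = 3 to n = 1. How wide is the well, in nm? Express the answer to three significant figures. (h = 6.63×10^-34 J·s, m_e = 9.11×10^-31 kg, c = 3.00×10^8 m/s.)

The photon carries ΔE = hc/λ = 6.63×10^-34·3.00×10^8/2.76×10^-7 m = 7.207×10^-19 J.
Since ΔE = (3² − 1²)E_1, E_1 = 9.009×10^-20 J, and L = h/√(8m_eE_1) = 8.18×10^-10 m = 0.818 nm.

L = 0.818 nm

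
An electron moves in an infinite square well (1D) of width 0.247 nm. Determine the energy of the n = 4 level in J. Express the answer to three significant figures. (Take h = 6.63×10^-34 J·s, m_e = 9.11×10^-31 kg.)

For an infinite well E_n = n²h²/(8m_eL²), so E_1 = h²/(8m_eL²) = (6.63×10^-34)²/(8·9.11×10^-31·(2.47×10^-10 m)²) = 9.886×10^-19 J.
Then E_4 = 4²·E_1 = 16·9.886×10^-19 J = 1.58×10^-17 J.

E_4 = 1.58×10^-17 J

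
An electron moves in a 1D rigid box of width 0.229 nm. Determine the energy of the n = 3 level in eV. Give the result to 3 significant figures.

E_3 = 64.5 eV

For an infinite well E_n = n²h²/(8m_eL²), so E_1 = h²/(8m_eL²) = (6.626×10^-34)²/(8·9.109×10^-31·(2.29×10^-10 m)²) = 1.149×10^-18 J.
Then E_3 = 3²·E_1 = 9·1.149×10^-18 J = 1.034×10^-17 J.
Converting, E_3 = 1.034×10^-17 J / (1.602×10^-19 J/eV) = 64.5 eV.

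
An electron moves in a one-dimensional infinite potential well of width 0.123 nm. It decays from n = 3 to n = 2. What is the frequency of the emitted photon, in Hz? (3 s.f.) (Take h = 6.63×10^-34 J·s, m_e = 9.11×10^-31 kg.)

E_1 = h²/(8m_eL²) = 3.987×10^-18 J and ΔE = (3² − 2²)E_1 = 1.993×10^-17 J.
f = ΔE/h = 1.993×10^-17/6.63×10^-34 = 3.01×10^16 Hz.

f = 3.01×10^16 Hz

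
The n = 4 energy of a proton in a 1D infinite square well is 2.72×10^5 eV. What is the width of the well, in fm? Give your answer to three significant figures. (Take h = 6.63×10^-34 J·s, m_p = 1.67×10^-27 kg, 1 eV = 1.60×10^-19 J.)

L = 110 fm

From E_n = n²h²/(8m_pL²), L = n·h/√(8m_pE_n).
E_4 = 2.72×10^5 eV = 4.352×10^-14 J, so L = 4·6.63×10^-34/√(8·1.67×10^-27·4.352×10^-14) = 1.10×10^-13 m = 110 fm.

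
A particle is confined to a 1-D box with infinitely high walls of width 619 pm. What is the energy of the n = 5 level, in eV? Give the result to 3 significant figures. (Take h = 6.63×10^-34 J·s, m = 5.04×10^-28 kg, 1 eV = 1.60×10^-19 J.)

For an infinite well E_n = n²h²/(8mL²), so E_1 = h²/(8mL²) = (6.63×10^-34)²/(8·5.04×10^-28·(6.19×10^-10 m)²) = 2.845×10^-22 J.
Then E_5 = 5²·E_1 = 25·2.845×10^-22 J = 7.112×10^-21 J.
Converting, E_5 = 7.112×10^-21 J / (1.60×10^-19 J/eV) = 0.0445 eV.

E_5 = 0.0445 eV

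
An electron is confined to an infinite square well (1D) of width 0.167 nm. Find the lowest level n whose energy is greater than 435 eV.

n = 6

E_1 = h²/(8m_eL²) = 2.160×10^-18 J = 13.48 eV.
Need n² > 435/13.48 = 32.27, i.e. n > 5.681.
The smallest integer satisfying this is n = 6.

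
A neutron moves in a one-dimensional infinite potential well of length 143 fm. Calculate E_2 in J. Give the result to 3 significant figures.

E_2 = 6.41×10^-15 J

For an infinite well E_n = n²h²/(8m_nL²), so E_1 = h²/(8m_nL²) = (6.626×10^-34)²/(8·1.675×10^-27·(1.43×10^-13 m)²) = 1.602×10^-15 J.
Then E_2 = 2²·E_1 = 4·1.602×10^-15 J = 6.41×10^-15 J.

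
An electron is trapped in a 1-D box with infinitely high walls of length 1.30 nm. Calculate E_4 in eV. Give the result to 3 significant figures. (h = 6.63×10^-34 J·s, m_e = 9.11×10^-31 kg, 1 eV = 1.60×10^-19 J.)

E_4 = 3.57 eV

For an infinite well E_n = n²h²/(8m_eL²), so E_1 = h²/(8m_eL²) = (6.63×10^-34)²/(8·9.11×10^-31·(1.30×10^-9 m)²) = 3.569×10^-20 J.
Then E_4 = 4²·E_1 = 16·3.569×10^-20 J = 5.710×10^-19 J.
Converting, E_4 = 5.710×10^-19 J / (1.60×10^-19 J/eV) = 3.57 eV.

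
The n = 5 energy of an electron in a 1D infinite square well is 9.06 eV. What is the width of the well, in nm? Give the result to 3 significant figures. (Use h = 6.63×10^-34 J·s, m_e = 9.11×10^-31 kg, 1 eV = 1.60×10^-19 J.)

From E_n = n²h²/(8m_eL²), L = n·h/√(8m_eE_n).
E_5 = 9.06 eV = 1.450×10^-18 J, so L = 5·6.63×10^-34/√(8·9.11×10^-31·1.450×10^-18) = 1.02×10^-9 m = 1.02 nm.

L = 1.02 nm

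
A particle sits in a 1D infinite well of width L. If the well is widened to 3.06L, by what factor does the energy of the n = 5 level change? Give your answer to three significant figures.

E_n ∝ 1/L², so the energy scales by 1/3.06² = 0.107.

0.107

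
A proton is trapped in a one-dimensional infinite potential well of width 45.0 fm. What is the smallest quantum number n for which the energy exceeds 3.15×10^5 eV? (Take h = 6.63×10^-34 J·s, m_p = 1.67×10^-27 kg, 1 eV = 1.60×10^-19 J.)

E_1 = h²/(8m_pL²) = 1.625×10^-14 J = 1.016×10^5 eV.
Need n² > 3.15×10^5/1.016×10^5 = 3.100, i.e. n > 1.761.
The smallest integer satisfying this is n = 2.

n = 2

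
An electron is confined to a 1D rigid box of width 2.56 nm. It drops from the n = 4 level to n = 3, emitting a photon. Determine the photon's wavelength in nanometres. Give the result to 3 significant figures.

λ = 3.09×10^3 nm

E_1 = h²/(8m_eL²) = 9.193×10^-21 J, so ΔE = (4² − 3²)E_1 = 6.435×10^-20 J.
λ = hc/ΔE = (6.626×10^-34·2.998×10^8)/6.435×10^-20 = 3.09×10^-6 m = 3.09×10^3 nm.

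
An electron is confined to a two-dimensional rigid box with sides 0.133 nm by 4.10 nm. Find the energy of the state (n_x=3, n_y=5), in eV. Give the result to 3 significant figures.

For a 2D rectangular well E = (h²/8m_e)·Σ n_i²/L_i² = (6.626×10^-34)²/(8·9.109×10^-31) · [3²/(0.133 nm)² + 5²/(4.10 nm)²].
Evaluating gives E = 3.074×10^-17 J = 192 eV.

E = 192 eV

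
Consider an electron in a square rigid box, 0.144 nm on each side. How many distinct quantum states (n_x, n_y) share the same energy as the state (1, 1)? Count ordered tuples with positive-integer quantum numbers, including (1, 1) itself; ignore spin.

degeneracy = 1

The level has n_x² + n_y² = 2. The ordered positive-integer solutions are (1, 1).
That gives 1 state.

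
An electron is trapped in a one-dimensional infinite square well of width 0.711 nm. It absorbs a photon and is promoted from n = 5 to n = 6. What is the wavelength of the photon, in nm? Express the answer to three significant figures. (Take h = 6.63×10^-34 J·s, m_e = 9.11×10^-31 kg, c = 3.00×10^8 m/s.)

λ = 152 nm

E_1 = h²/(8m_eL²) = 1.193×10^-19 J, so ΔE = (6² − 5²)E_1 = 1.312×10^-18 J.
λ = hc/ΔE = (6.63×10^-34·3.00×10^8)/1.312×10^-18 = 1.52×10^-7 m = 152 nm.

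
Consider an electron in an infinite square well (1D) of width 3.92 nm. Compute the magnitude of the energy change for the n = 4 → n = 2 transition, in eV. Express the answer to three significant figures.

E_1 = h²/(8m_eL²) = 3.921×10^-21 J.
|ΔE| = |4² − 2²|·E_1 = 12·3.921×10^-21 J = 4.705×10^-20 J = 0.294 eV.

|ΔE| = 0.294 eV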